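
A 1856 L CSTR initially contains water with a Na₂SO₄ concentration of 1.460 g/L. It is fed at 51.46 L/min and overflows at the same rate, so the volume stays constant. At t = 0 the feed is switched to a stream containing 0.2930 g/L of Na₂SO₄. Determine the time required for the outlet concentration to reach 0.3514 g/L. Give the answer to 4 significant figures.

108.0 min

Accumulation = in − out for the solute gives V dC/dt = Q(C_in − C), so τ = V/Q = 36.0668 min.
C(t) = C_in + (C₀ − C_in) e^(−t/τ). Set C = 0.3514 and solve for t:
e^(−t/τ) = (C − C_in)/(C₀ − C_in) = (0.3514 − 0.2930)/(1.460 − 0.2930) = 0.0500428
t = −τ ln(…) = 36.0668 × 2.99488 = 108.016 min.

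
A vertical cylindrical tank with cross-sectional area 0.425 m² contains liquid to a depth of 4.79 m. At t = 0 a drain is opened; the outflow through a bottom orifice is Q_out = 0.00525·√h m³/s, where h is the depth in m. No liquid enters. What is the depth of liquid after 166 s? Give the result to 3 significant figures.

1.35 m

With no inflow, A dh/dt = −0.00525 √h.
This is separable: 2 d(√h)/dt = −0.00525/A, so √h = √h₀ − (0.00525/(2A)) t.
√h = √4.79 − 0.00525·166/(2·0.425) = 2.1886 − 1.0253 = 1.1633.
h = 1.1633² = 1.3533 m.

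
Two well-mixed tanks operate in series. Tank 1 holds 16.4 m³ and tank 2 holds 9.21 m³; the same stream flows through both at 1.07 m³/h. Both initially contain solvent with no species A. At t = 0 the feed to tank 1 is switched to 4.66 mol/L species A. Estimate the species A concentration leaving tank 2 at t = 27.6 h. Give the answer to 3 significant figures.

3.15 mol/L

Each tank obeys Vᵢ dCᵢ/dt = Q(Cᵢ₋₁ − Cᵢ), so τᵢ = Vᵢ/Q.
τ₁ = 16.4/1.07 = 15.327 h; τ₂ = 9.21/1.07 = 8.6075 h.
Solving the cascade with C₁(0)=C₂(0)=0 gives C₂(t) = C_in[1 − (τ₁ e^(−t/τ₁) − τ₂ e^(−t/τ₂))/(τ₁ − τ₂)].
At t = 27.6: e^(−t/τ₁) = 0.16518, e^(−t/τ₂) = 0.040498.
C₂ = 4.66·[1 − (15.327·0.16518 − 8.6075·0.040498)/(6.7196)] = 4.66·0.67511 = 3.1460 mol/L.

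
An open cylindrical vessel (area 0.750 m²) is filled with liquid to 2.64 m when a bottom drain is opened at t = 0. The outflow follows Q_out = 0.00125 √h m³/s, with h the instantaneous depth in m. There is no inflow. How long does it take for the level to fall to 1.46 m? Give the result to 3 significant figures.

A dh/dt = −Q_out = −0.00125 √h.
∫ h^(−1/2) dh = −(0.00125/A) ∫ dt, giving 2√h = 2√h₀ − (0.00125/A) t.
t = 2A(√h₀ − √h)/0.00125 = 2·0.750·(√2.64 − √1.46)/0.00125
  = 1.5000 × (1.6248 − 1.2083) / 0.00125 = 499.80 s.

500 s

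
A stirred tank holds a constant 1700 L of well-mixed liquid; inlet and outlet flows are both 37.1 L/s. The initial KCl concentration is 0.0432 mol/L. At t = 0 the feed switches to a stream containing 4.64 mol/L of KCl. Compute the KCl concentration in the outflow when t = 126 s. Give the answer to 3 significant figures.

4.35 mol/L

Mass balance on the solute (V constant): V dC/dt = Q(C_in − C).
So dC/dt = (C_in − C)/τ with τ = V/Q = 1700/37.1 = 45.822 s.
C approaches C_in exponentially: C(t) = C_in + (C₀ − C_in) e^(−t/τ).
C(126) = 4.64 + (0.0432 − 4.64)·e^(−126/45.822) = 4.64 + (-4.5968)·0.063943 = 4.3461 mol/L.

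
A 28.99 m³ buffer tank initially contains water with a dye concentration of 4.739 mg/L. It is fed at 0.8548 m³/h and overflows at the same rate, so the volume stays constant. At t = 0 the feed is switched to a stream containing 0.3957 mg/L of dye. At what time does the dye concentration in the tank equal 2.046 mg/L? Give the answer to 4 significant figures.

Species balance: V dC/dt = Q(C_in − C) ⇒ τ = V/Q = 33.9144 h.
C(t) = C_in + (C₀ − C_in) e^(−t/τ). Set C = 2.046 and solve for t:
e^(−t/τ) = (C − C_in)/(C₀ − C_in) = (2.046 − 0.3957)/(4.739 − 0.3957) = 0.379965
t = −τ ln(…) = 33.9144 × 0.967677 = 32.8182 h.

32.82 h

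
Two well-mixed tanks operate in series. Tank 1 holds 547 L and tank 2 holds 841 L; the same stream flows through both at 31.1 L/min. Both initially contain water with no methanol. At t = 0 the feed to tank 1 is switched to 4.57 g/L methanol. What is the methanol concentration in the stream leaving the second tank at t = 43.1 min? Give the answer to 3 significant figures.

2.65 g/L

Time constants: τᵢ = Vᵢ/Q for each well-mixed tank.
τ₁ = 547/31.1 = 17.588 min; τ₂ = 841/31.1 = 27.042 min.
Solving the cascade with C₁(0)=C₂(0)=0 gives C₂(t) = C_in[1 − (τ₁ e^(−t/τ₁) − τ₂ e^(−t/τ₂))/(τ₁ − τ₂)].
At t = 43.1: e^(−t/τ₁) = 0.086253, e^(−t/τ₂) = 0.20315.
C₂ = 4.57·[1 − (17.588·0.086253 − 27.042·0.20315)/(-9.4534)] = 4.57·0.57937 = 2.6477 g/L.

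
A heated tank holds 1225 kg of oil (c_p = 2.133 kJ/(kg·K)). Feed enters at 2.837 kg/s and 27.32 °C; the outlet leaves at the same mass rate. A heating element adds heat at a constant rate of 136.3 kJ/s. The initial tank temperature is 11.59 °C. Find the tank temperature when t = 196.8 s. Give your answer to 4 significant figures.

M c_p dT/dt = ṁ c_p (T_in − T) + Q̇.
Rearrange: dT/dt = (T_ss − T)/τ with τ = M/ṁ = 431.794 s and T_ss = T_in + Q̇/(ṁ c_p) = 49.8440 °C.
T approaches T_ss exponentially: T(t) = T_ss + (T₀ − T_ss) e^(−t/τ).
T(196.8) = 49.8440 + (-38.2540)·e^(−196.8/431.794) = 49.8440 + (-38.2540)·0.633958 = 25.5926 °C.

25.59 °C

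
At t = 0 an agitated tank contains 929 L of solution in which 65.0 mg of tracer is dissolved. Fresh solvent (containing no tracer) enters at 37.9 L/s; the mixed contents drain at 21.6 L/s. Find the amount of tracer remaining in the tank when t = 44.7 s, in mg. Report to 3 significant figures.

30.2 mg

Let m(t) be the amount of tracer. Volume: V(t) = V₀ + (Q_in − Q_out) t = 929 + 16.300 t; V(44.7) = 1657.6 L.
Species balance (pure solvent in): dm/dt = −Q_out · m/V(t).
dm/m = −Q_out dt/(V₀ + 16.300 t); integrating gives ln(m/m₀) = −(Q_out/(Q_in−Q_out)) ln(V/V₀).
m = m₀ (V₀/V)^(Q_out/(Q_in−Q_out)) = 65.0 × (929/1657.6)^(1.3252) = 30.177 mg.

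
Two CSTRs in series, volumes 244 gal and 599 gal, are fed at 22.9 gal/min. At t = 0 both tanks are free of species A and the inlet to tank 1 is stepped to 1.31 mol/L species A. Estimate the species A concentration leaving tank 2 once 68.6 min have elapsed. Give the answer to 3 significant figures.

Species balance on tank i: dCᵢ/dt = (Cᵢ₋₁ − Cᵢ)/τᵢ with τᵢ = Vᵢ/Q.
τ₁ = 244/22.9 = 10.655 min; τ₂ = 599/22.9 = 26.157 min.
Tank 1: C₁ = C_in(1 − e^(−t/τ₁)). Tank 2 (τ₁ ≠ τ₂): C₂ = C_in[1 − (τ₁ e^(−t/τ₁) − τ₂ e^(−t/τ₂))/(τ₁ − τ₂)].
At t = 68.6: e^(−t/τ₁) = 0.0015992, e^(−t/τ₂) = 0.072614.
C₂ = 1.31·[1 − (10.655·0.0015992 − 26.157·0.072614)/(-15.502)] = 1.31·0.87858 = 1.1509 mol/L.

1.15 mol/L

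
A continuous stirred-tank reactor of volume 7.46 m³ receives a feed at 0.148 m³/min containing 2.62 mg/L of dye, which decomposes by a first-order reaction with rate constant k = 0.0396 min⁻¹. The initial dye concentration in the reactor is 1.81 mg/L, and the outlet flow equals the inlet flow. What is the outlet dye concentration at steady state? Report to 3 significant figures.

Accumulation = in − out − consumed: V dC/dt = Q C_in − Q C − k V C.
Steady state (dC/dt = 0): C_ss = Q C_in/(Q + kV) = C_in/(1 + kV/Q).
C_ss = 0.148·2.62/(0.148 + 0.0396·7.46) = 0.38776/0.44342 = 0.87448 mg/L.

0.874 mg/L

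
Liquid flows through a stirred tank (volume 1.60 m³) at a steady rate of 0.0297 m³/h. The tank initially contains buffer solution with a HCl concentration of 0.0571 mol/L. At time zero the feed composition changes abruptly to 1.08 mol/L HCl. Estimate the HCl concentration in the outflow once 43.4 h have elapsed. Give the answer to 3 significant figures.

Species balance on the tank: V dC/dt = Q(C_in − C).
Rewrite as dC/dt + C/τ = C_in/τ, τ = V/Q = 53.872 h.
This is linear first-order; C(t) = C_in + (C₀ − C_in) e^(−t/τ).
C(43.4) = 1.08 + (0.0571 − 1.08)·e^(−43.4/53.872) = 1.08 + (-1.0229)·0.44681 = 0.62295 mol/L.

0.623 mol/L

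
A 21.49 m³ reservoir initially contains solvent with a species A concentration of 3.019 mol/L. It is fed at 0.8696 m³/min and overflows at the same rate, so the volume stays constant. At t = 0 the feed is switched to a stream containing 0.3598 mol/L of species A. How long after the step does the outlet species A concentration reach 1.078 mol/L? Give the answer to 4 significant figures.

32.35 min

Species balance on the tank: V dC/dt = Q(C_in − C), so τ = V/Q = 24.7125 min.
C(t) = C_in + (C₀ − C_in) e^(−t/τ). Set C = 1.078 and solve for t:
e^(−t/τ) = (C − C_in)/(C₀ − C_in) = (1.078 − 0.3598)/(3.019 − 0.3598) = 0.270081
t = −τ ln(…) = 24.7125 × 1.30903 = 32.3495 min.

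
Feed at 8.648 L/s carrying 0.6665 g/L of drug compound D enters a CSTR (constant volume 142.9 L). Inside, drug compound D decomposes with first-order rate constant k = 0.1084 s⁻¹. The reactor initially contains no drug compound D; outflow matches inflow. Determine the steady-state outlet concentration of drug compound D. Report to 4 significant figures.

V dC/dt = Q(C_in − C) − k V C.
At steady state: 0 = Q C_in − (Q + kV) C_ss, so C_ss = Q C_in/(Q + kV).
C_ss = 8.648·0.6665/(8.648 + 0.1084·142.9) = 5.76389/24.1384 = 0.238786 g/L.

0.2388 g/L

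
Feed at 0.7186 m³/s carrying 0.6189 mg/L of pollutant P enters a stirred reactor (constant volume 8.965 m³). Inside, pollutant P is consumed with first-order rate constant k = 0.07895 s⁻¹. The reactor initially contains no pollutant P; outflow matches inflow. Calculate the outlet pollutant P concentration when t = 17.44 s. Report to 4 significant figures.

V dC/dt = Q(C_in − C) − k V C.
dC/dt = (Q/V) C_in − (Q/V + k) C; effective rate a = Q/V + k = 0.0801562 + 0.07895 = 0.159106 s⁻¹.
C_ss = Q C_in/(Q + kV) = 0.311796 mg/L; C(t) = C_ss + (C₀ − C_ss) e^(−a t).
C(17.44) = 0.311796 + (-0.311796)·e^(−0.159106·17.44) = 0.311796 + (-0.311796)·0.0623612 = 0.292352 mg/L.

0.2924 mg/L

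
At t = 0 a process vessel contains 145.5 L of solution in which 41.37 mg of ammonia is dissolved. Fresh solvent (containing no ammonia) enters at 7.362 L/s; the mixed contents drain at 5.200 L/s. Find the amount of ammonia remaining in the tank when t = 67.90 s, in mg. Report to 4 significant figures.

7.727 mg

Let m(t) be the amount of ammonia. Volume: V(t) = V₀ + (Q_in − Q_out) t = 145.5 + 2.16200 t; V(67.90) = 292.300 L.
Species balance (pure solvent in): dm/dt = −Q_out · m/V(t).
dm/m = −Q_out dt/(V₀ + 2.16200 t); integrating gives ln(m/m₀) = −(Q_out/(Q_in−Q_out)) ln(V/V₀).
m = m₀ (V₀/V)^(Q_out/(Q_in−Q_out)) = 41.37 × (145.5/292.300)^(2.40518) = 7.72678 mg.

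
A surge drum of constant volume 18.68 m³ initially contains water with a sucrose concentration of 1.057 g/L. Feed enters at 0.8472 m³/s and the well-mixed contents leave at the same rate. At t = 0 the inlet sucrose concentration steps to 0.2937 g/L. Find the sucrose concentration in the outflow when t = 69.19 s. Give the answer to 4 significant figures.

Mass balance on the solute (V constant): V dC/dt = Q(C_in − C).
Rewrite as dC/dt + C/τ = C_in/τ, τ = V/Q = 22.0491 s.
This is linear first-order; C(t) = C_in + (C₀ − C_in) e^(−t/τ).
C(69.19) = 0.2937 + (1.057 − 0.2937)·e^(−69.19/22.0491) = 0.2937 + (0.763300)·0.0433696 = 0.326804 g/L.

0.3268 g/L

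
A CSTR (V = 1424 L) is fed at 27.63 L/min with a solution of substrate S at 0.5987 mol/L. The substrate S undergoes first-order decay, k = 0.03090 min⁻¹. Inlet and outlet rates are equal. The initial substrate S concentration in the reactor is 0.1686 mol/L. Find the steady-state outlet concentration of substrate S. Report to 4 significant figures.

Species balance: V dC/dt = Q C_in − Q C − k V C.
Steady state (dC/dt = 0): C_ss = Q C_in/(Q + kV) = C_in/(1 + kV/Q).
C_ss = 27.63·0.5987/(27.63 + 0.03090·1424) = 16.5421/71.6316 = 0.230933 mol/L.

0.2309 mol/L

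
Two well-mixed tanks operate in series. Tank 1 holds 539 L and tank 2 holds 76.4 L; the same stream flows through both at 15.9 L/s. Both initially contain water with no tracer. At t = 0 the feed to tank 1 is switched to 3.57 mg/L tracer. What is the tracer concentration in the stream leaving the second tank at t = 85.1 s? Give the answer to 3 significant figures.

Each tank obeys Vᵢ dCᵢ/dt = Q(Cᵢ₋₁ − Cᵢ), so τᵢ = Vᵢ/Q.
τ₁ = 539/15.9 = 33.899 s; τ₂ = 76.4/15.9 = 4.8050 s.
Tank 1: C₁ = C_in(1 − e^(−t/τ₁)). Tank 2 (τ₁ ≠ τ₂): C₂ = C_in[1 − (τ₁ e^(−t/τ₁) − τ₂ e^(−t/τ₂))/(τ₁ − τ₂)].
At t = 85.1: e^(−t/τ₁) = 0.081238, e^(−t/τ₂) = 2.0342e-08.
C₂ = 3.57·[1 − (33.899·0.081238 − 4.8050·2.0342e-08)/(29.094)] = 3.57·0.90535 = 3.2321 mg/L.

3.23 mg/L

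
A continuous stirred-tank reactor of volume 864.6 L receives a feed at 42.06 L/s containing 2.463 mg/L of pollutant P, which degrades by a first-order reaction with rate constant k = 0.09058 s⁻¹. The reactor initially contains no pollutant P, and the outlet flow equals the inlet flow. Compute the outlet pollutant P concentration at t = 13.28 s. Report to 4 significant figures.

0.7251 mg/L

Accumulation = in − out − consumed: V dC/dt = Q C_in − Q C − k V C.
This is linear with rate a = Q/V + k = 0.139227 s⁻¹.
C_ss = Q C_in/(Q + kV) = 0.860589 mg/L; C(t) = C_ss + (C₀ − C_ss) e^(−a t).
C(13.28) = 0.860589 + (-0.860589)·e^(−0.139227·13.28) = 0.860589 + (-0.860589)·0.157405 = 0.725128 mg/L.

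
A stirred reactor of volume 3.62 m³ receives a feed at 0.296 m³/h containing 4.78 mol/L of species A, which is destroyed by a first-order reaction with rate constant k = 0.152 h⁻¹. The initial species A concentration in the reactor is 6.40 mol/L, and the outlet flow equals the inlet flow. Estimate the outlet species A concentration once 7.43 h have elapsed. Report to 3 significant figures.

2.50 mol/L

Accumulation = in − out − consumed: V dC/dt = Q C_in − Q C − k V C.
This is linear with rate a = Q/V + k = 0.23377 h⁻¹.
C_ss = Q C_in/(Q + kV) = 1.6720 mol/L; C(t) = C_ss + (C₀ − C_ss) e^(−a t).
C(7.43) = 1.6720 + (4.7280)·e^(−0.23377·7.43) = 1.6720 + (4.7280)·0.17607 = 2.5044 mol/L.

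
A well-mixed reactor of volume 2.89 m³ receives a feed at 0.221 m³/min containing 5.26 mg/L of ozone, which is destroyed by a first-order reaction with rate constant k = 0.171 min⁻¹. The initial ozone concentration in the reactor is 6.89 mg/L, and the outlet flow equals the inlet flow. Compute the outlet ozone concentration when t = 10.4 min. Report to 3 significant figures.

2.03 mg/L

Accumulation = in − out − consumed: V dC/dt = Q C_in − Q C − k V C.
dC/dt = (Q/V) C_in − (Q/V + k) C; effective rate a = Q/V + k = 0.076471 + 0.171 = 0.24747 min⁻¹.
C_ss = Q C_in/(Q + kV) = 1.6254 mg/L; C(t) = C_ss + (C₀ − C_ss) e^(−a t).
C(10.4) = 1.6254 + (5.2646)·e^(−0.24747·10.4) = 1.6254 + (5.2646)·0.076253 = 2.0268 mg/L.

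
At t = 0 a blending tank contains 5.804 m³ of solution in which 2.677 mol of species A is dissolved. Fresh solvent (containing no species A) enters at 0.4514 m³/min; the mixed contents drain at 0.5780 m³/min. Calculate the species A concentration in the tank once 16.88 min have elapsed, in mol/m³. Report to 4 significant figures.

Let m(t) be the amount of species A. Volume: V(t) = V₀ + (Q_in − Q_out) t = 5.804 − 0.126600 t; V(16.88) = 3.66699 m³.
Species balance (pure solvent in): dm/dt = −Q_out · m/V(t).
dm/m = −Q_out dt/(V₀ − 0.126600 t); integrating gives ln(m/m₀) = −(Q_out/(Q_in−Q_out)) ln(V/V₀).
m = m₀ (V₀/V)^(Q_out/(Q_in−Q_out)) = 2.677 × (5.804/3.66699)^(-4.56556) = 0.329000 mol.
C = m/V = 0.329000/3.66699 = 0.0897193 mol/m³.

0.08972 mol/m³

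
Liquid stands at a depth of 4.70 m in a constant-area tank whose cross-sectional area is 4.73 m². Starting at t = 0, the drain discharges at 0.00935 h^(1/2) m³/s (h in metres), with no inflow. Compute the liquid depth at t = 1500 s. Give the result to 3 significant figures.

0.470 m

With no inflow, A dh/dt = −0.00935 √h.
∫ h^(−1/2) dh = −(0.00935/A) ∫ dt, giving 2√h = 2√h₀ − (0.00935/A) t.
√h = √4.70 − 0.00935·1500/(2·4.73) = 2.1679 − 1.4826 = 0.68539.
h = 0.68539² = 0.46976 m.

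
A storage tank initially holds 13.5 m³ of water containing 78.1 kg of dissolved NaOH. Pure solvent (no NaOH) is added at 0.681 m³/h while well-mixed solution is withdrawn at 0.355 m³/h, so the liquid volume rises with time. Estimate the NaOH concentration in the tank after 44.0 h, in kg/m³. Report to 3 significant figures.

1.28 kg/m³

Let m(t) be the amount of NaOH. Volume: V(t) = V₀ + (Q_in − Q_out) t = 13.5 + 0.32600 t; V(44.0) = 27.844 m³.
Species balance (pure solvent in): dm/dt = −Q_out · m/V(t).
dm/m = −Q_out dt/(V₀ + 0.32600 t); integrating gives ln(m/m₀) = −(Q_out/(Q_in−Q_out)) ln(V/V₀).
m = m₀ (V₀/V)^(Q_out/(Q_in−Q_out)) = 78.1 × (13.5/27.844)^(1.0890) = 35.505 kg.
C = m/V = 35.505/27.844 = 1.2751 kg/m³.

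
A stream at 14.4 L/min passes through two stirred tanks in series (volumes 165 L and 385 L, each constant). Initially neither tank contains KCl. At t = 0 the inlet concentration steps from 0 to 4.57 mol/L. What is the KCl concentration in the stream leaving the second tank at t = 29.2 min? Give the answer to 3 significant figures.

2.15 mol/L

Species balance on tank i: dCᵢ/dt = (Cᵢ₋₁ − Cᵢ)/τᵢ with τᵢ = Vᵢ/Q.
τ₁ = 165/14.4 = 11.458 min; τ₂ = 385/14.4 = 26.736 min.
Tank 1: C₁ = C_in(1 − e^(−t/τ₁)). Tank 2 (τ₁ ≠ τ₂): C₂ = C_in[1 − (τ₁ e^(−t/τ₁) − τ₂ e^(−t/τ₂))/(τ₁ − τ₂)].
At t = 29.2: e^(−t/τ₁) = 0.078210, e^(−t/τ₂) = 0.33549.
C₂ = 4.57·[1 − (11.458·0.078210 − 26.736·0.33549)/(-15.278)] = 4.57·0.47155 = 2.1550 mol/L.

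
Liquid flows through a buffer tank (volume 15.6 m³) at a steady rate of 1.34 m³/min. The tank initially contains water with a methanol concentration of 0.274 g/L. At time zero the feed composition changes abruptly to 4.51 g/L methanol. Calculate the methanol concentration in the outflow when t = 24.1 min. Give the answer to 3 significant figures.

3.98 g/L

Species balance on the tank: V dC/dt = Q(C_in − C).
So dC/dt = (C_in − C)/τ with τ = V/Q = 15.6/1.34 = 11.642 min.
Integrating: C(t) = C_in + (C₀ − C_in) e^(−t/τ).
C(24.1) = 4.51 + (0.274 − 4.51)·e^(−24.1/11.642) = 4.51 + (-4.2360)·0.12617 = 3.9755 g/L.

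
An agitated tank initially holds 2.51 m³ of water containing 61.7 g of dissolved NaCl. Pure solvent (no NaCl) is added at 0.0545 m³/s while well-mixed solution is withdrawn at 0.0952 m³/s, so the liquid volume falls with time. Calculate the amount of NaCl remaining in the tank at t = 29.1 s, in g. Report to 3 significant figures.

Let m(t) be the amount of NaCl. Volume: V(t) = V₀ + (Q_in − Q_out) t = 2.51 − 0.040700 t; V(29.1) = 1.3256 m³.
Species balance (pure solvent in): dm/dt = −Q_out · m/V(t).
dm/m = −Q_out dt/(V₀ − 0.040700 t); integrating gives ln(m/m₀) = −(Q_out/(Q_in−Q_out)) ln(V/V₀).
m = m₀ (V₀/V)^(Q_out/(Q_in−Q_out)) = 61.7 × (2.51/1.3256)^(-2.3391) = 13.860 g.

13.9 g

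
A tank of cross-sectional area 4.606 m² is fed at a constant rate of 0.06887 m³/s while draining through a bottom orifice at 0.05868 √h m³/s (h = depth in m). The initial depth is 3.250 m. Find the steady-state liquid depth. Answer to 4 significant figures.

1.377 m

Volume balance on the tank: A dh/dt = Q_in − 0.05868 √h. At steady state dh/dt = 0:
Q_in = 0.05868 √h_ss ⇒ √h_ss = 0.06887/0.05868 = 1.17365.
h_ss = 1.17365² = 1.37746 m. (Since h₀ = 3.250 m > h_ss, the level will fall toward this value.)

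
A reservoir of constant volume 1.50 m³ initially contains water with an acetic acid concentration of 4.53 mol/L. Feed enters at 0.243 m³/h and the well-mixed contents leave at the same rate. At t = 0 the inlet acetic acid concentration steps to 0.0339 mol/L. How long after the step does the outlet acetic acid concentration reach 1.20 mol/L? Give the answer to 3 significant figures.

8.33 h

Species balance: V dC/dt = Q(C_in − C) ⇒ τ = V/Q = 6.1728 h.
C(t) = C_in + (C₀ − C_in) e^(−t/τ). Set C = 1.20 and solve for t:
e^(−t/τ) = (C − C_in)/(C₀ − C_in) = (1.20 − 0.0339)/(4.53 − 0.0339) = 0.25936
t = −τ ln(…) = 6.1728 × 1.3495 = 8.3305 h.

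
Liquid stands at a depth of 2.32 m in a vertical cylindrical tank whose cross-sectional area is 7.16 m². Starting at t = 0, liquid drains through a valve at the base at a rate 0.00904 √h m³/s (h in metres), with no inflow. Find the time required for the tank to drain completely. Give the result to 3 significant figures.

With no inflow, A dh/dt = −0.00904 √h.
This is separable: 2 d(√h)/dt = −0.00904/A, so √h = √h₀ − (0.00904/(2A)) t.
Set h = 0: 2√h₀ = (0.00904/A) t_empty ⇒ t_empty = 2A√h₀/0.00904.
t_empty = 2·7.16·√2.32/0.00904 = 14.320·1.5232/0.00904 = 2412.8 s.

2410 s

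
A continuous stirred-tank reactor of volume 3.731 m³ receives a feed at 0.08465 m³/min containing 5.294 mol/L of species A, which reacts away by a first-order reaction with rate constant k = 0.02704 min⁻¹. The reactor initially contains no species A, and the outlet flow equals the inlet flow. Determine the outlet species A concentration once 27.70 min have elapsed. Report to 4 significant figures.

Accumulation = in − out − consumed: V dC/dt = Q C_in − Q C − k V C.
This is linear with rate a = Q/V + k = 0.0497283 min⁻¹.
C_ss = Q C_in/(Q + kV) = 2.41536 mol/L; C(t) = C_ss + (C₀ − C_ss) e^(−a t).
C(27.70) = 2.41536 + (-2.41536)·e^(−0.0497283·27.70) = 2.41536 + (-2.41536)·0.252215 = 1.80617 mol/L.

1.806 mol/L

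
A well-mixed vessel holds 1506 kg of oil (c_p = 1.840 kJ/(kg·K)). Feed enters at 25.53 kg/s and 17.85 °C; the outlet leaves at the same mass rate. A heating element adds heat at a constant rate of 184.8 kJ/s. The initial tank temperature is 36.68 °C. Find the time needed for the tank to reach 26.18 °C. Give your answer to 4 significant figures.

71.99 s

Heat balance on the well-mixed liquid: M c_p dT/dt = ṁ c_p (T_in − T) + 184.8.
τ = M/ṁ = 58.9894 s; T_ss = T_in + Q̇/(ṁ c_p) = 21.7840 °C.
T(t) = T_ss + (T₀ − T_ss) e^(−t/τ). Set T = 26.18:
e^(−t/τ) = (26.18 − 21.7840)/(36.68 − 21.7840) = 0.295113
t = −58.9894 · ln(0.295113) = 71.9905 s.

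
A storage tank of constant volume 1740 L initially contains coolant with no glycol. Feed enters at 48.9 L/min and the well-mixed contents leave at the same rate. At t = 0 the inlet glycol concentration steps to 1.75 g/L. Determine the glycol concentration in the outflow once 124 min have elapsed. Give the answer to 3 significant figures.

1.70 g/L

Accumulation = in − out for the solute gives V dC/dt = Q(C_in − C).
Rewrite as dC/dt + C/τ = C_in/τ, τ = V/Q = 35.583 min.
C approaches C_in exponentially: C(t) = C_in + (C₀ − C_in) e^(−t/τ).
C(124) = 1.75 + (0 − 1.75)·e^(−124/35.583) = 1.75 + (-1.7500)·0.030659 = 1.6963 g/L.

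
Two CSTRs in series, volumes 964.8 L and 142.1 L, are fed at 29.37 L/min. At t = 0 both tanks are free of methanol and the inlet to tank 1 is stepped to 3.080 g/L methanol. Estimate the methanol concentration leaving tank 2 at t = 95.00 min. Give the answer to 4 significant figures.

Time constants: τᵢ = Vᵢ/Q for each well-mixed tank.
τ₁ = 964.8/29.37 = 32.8498 min; τ₂ = 142.1/29.37 = 4.83827 min.
Solving the cascade with C₁(0)=C₂(0)=0 gives C₂(t) = C_in[1 − (τ₁ e^(−t/τ₁) − τ₂ e^(−t/τ₂))/(τ₁ − τ₂)].
At t = 95.00: e^(−t/τ₁) = 0.0554681, e^(−t/τ₂) = 2.96878e-09.
C₂ = 3.080·[1 − (32.8498·0.0554681 − 4.83827·2.96878e-09)/(28.0116)] = 3.080·0.934951 = 2.87965 g/L.

2.880 g/L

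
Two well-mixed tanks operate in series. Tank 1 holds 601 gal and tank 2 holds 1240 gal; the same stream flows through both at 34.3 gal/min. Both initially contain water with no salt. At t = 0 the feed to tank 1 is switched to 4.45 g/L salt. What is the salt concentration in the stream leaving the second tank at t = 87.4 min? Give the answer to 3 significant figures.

3.71 g/L

Species balance on tank i: dCᵢ/dt = (Cᵢ₋₁ − Cᵢ)/τᵢ with τᵢ = Vᵢ/Q.
τ₁ = 601/34.3 = 17.522 min; τ₂ = 1240/34.3 = 36.152 min.
Solving the cascade with C₁(0)=C₂(0)=0 gives C₂(t) = C_in[1 − (τ₁ e^(−t/τ₁) − τ₂ e^(−t/τ₂))/(τ₁ − τ₂)].
At t = 87.4: e^(−t/τ₁) = 0.0068189, e^(−t/τ₂) = 0.089136.
C₂ = 4.45·[1 − (17.522·0.0068189 − 36.152·0.089136)/(-18.630)] = 4.45·0.83344 = 3.7088 g/L.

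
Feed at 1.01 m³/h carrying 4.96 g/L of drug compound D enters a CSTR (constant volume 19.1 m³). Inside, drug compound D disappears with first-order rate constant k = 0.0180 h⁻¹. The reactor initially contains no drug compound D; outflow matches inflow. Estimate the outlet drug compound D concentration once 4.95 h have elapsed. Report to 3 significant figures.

Accumulation = in − out − consumed: V dC/dt = Q C_in − Q C − k V C.
This is linear with rate a = Q/V + k = 0.070880 h⁻¹.
C_ss = Q C_in/(Q + kV) = 3.7004 g/L; C(t) = C_ss + (C₀ − C_ss) e^(−a t).
C(4.95) = 3.7004 + (-3.7004)·e^(−0.070880·4.95) = 3.7004 + (-3.7004)·0.70409 = 1.0950 g/L.

1.09 g/L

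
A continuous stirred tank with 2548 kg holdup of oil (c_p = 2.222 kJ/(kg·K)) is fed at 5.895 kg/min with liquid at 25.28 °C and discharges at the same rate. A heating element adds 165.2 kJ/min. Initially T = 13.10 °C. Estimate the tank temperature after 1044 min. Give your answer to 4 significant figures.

M c_p dT/dt = ṁ c_p (T_in − T) + Q̇.
τ = M/ṁ = 432.231 min; T_ss = T_in + Q̇/(ṁ c_p) = 25.28 + 165.2/(5.895·2.222) = 37.8919 °C.
T approaches T_ss exponentially: T(t) = T_ss + (T₀ − T_ss) e^(−t/τ).
T(1044) = 37.8919 + (-24.7919)·e^(−1044/432.231) = 37.8919 + (-24.7919)·0.0893337 = 35.6772 °C.

35.68 °C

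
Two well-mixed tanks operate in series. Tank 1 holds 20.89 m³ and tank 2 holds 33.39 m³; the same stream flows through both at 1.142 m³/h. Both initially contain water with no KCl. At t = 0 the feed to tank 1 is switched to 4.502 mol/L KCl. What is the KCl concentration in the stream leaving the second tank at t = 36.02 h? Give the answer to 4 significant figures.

Each tank obeys Vᵢ dCᵢ/dt = Q(Cᵢ₋₁ − Cᵢ), so τᵢ = Vᵢ/Q.
τ₁ = 20.89/1.142 = 18.2925 h; τ₂ = 33.39/1.142 = 29.2382 h.
Tank 1: C₁ = C_in(1 − e^(−t/τ₁)). Tank 2 (τ₁ ≠ τ₂): C₂ = C_in[1 − (τ₁ e^(−t/τ₁) − τ₂ e^(−t/τ₂))/(τ₁ − τ₂)].
At t = 36.02: e^(−t/τ₁) = 0.139580, e^(−t/τ₂) = 0.291723.
C₂ = 4.502·[1 − (18.2925·0.139580 − 29.2382·0.291723)/(-10.9457)] = 4.502·0.454016 = 2.04398 mol/L.

2.044 mol/L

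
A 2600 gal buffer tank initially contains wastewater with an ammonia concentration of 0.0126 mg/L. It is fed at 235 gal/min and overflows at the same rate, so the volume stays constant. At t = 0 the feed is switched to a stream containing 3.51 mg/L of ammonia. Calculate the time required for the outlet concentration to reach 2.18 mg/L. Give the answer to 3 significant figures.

10.7 min

Species balance: V dC/dt = Q(C_in − C) ⇒ τ = V/Q = 11.064 min.
C(t) = C_in + (C₀ − C_in) e^(−t/τ). Set C = 2.18 and solve for t:
e^(−t/τ) = (C − C_in)/(C₀ − C_in) = (2.18 − 3.51)/(0.0126 − 3.51) = 0.38028
t = −τ ln(…) = 11.064 × 0.96684 = 10.697 min.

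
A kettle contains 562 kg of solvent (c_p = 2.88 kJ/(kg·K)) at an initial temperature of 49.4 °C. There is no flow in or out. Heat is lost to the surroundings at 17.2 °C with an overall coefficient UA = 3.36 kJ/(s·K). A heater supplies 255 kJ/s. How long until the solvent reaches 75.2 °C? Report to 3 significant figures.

430 s

M c_p dT/dt = −UA(T − T_amb) + Q̇.
τ = M c_p/UA = 481.71 s; T_ss = T_amb + Q̇/UA = 17.2 + 255/3.36 = 93.093 °C.
T(t) = T_ss + (T₀ − T_ss)e^(−t/τ); set T = 75.2:
t = −τ ln[(T − T_ss)/(T₀ − T_ss)] = −481.71 · ln(0.40951) = 430.07 s.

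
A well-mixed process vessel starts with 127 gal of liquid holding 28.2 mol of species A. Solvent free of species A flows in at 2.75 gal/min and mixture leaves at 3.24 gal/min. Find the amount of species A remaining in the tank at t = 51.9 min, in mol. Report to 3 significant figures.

Let m(t) be the amount of species A. Volume: V(t) = V₀ + (Q_in − Q_out) t = 127 − 0.49000 t; V(51.9) = 101.57 gal.
No species A enters, so dm/dt = −Q_out · (m/V).
Separate: dm/m = −Q_out dt/V(t) ⇒ ln(m/m₀) = −(Q_out/(Q_in−Q_out)) ln(V/V₀).
m = m₀ (V₀/V)^(Q_out/(Q_in−Q_out)) = 28.2 × (127/101.57)^(-6.6122) = 6.4355 mol.

6.44 mol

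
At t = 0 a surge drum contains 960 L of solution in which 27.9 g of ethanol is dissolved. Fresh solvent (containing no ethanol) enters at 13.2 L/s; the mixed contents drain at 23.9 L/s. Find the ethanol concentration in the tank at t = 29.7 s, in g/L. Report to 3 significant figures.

0.0177 g/L

Let m(t) be the amount of ethanol. Volume: V(t) = V₀ + (Q_in − Q_out) t = 960 − 10.700 t; V(29.7) = 642.21 L.
Solute balance: dm/dt = 0 − Q_out C = −Q_out m/V(t).
dm/m = −Q_out dt/(V₀ − 10.700 t); integrating gives ln(m/m₀) = −(Q_out/(Q_in−Q_out)) ln(V/V₀).
m = m₀ (V₀/V)^(Q_out/(Q_in−Q_out)) = 27.9 × (960/642.21)^(-2.2336) = 11.366 g.
C = m/V = 11.366/642.21 = 0.017699 g/L.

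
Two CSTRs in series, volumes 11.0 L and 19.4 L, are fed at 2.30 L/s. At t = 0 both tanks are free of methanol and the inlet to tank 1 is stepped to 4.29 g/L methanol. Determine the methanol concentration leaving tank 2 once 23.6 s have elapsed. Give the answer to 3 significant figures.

3.73 g/L

Time constants: τᵢ = Vᵢ/Q for each well-mixed tank.
τ₁ = 11.0/2.30 = 4.7826 s; τ₂ = 19.4/2.30 = 8.4348 s.
Solving the cascade with C₁(0)=C₂(0)=0 gives C₂(t) = C_in[1 − (τ₁ e^(−t/τ₁) − τ₂ e^(−t/τ₂))/(τ₁ − τ₂)].
At t = 23.6: e^(−t/τ₁) = 0.0071937, e^(−t/τ₂) = 0.060936.
C₂ = 4.29·[1 − (4.7826·0.0071937 − 8.4348·0.060936)/(-3.6522)] = 4.29·0.86869 = 3.7267 g/L.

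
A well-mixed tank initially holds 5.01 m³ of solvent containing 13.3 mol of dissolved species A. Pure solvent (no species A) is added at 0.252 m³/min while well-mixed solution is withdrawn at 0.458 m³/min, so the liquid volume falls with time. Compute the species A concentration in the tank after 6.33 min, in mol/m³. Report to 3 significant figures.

1.84 mol/m³

Let m(t) be the amount of species A. Volume: V(t) = V₀ + (Q_in − Q_out) t = 5.01 − 0.20600 t; V(6.33) = 3.7060 m³.
No species A enters, so dm/dt = −Q_out · (m/V).
dm/m = −Q_out dt/(V₀ − 0.20600 t); integrating gives ln(m/m₀) = −(Q_out/(Q_in−Q_out)) ln(V/V₀).
m = m₀ (V₀/V)^(Q_out/(Q_in−Q_out)) = 13.3 × (5.01/3.7060)^(-2.2233) = 6.8039 mol.
C = m/V = 6.8039/3.7060 = 1.8359 mol/m³.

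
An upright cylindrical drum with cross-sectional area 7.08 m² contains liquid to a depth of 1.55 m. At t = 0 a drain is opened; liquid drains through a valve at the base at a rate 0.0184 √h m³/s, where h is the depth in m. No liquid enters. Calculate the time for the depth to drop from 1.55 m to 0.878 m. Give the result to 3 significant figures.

237 s

With no inflow, A dh/dt = −0.0184 √h.
Separate and integrate: 2(√h − √h₀) = −(0.0184/A) t.
t = 2A(√h₀ − √h)/0.0184 = 2·7.08·(√1.55 − √0.878)/0.0184
  = 14.160 × (1.2450 − 0.93702) / 0.0184 = 237.01 s.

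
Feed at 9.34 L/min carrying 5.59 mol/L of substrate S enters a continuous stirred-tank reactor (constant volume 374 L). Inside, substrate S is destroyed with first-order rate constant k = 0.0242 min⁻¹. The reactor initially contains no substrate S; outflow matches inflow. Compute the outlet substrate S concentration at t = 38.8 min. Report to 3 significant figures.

Species balance: V dC/dt = Q C_in − Q C − k V C.
dC/dt = (Q/V) C_in − (Q/V + k) C; effective rate a = Q/V + k = 0.024973 + 0.0242 = 0.049173 min⁻¹.
C_ss = Q C_in/(Q + kV) = 2.8390 mol/L; C(t) = C_ss + (C₀ − C_ss) e^(−a t).
C(38.8) = 2.8390 + (-2.8390)·e^(−0.049173·38.8) = 2.8390 + (-2.8390)·0.14839 = 2.4177 mol/L.

2.42 mol/L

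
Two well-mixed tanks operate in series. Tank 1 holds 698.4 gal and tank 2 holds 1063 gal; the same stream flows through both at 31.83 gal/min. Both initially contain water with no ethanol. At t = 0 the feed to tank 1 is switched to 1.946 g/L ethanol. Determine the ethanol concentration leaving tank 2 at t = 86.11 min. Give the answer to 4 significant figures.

Species balance on tank i: dCᵢ/dt = (Cᵢ₋₁ − Cᵢ)/τᵢ with τᵢ = Vᵢ/Q.
τ₁ = 698.4/31.83 = 21.9416 min; τ₂ = 1063/31.83 = 33.3962 min.
Tank 1: C₁ = C_in(1 − e^(−t/τ₁)). Tank 2 (τ₁ ≠ τ₂): C₂ = C_in[1 − (τ₁ e^(−t/τ₁) − τ₂ e^(−t/τ₂))/(τ₁ − τ₂)].
At t = 86.11: e^(−t/τ₁) = 0.0197517, e^(−t/τ₂) = 0.0758923.
C₂ = 1.946·[1 − (21.9416·0.0197517 − 33.3962·0.0758923)/(-11.4546)] = 1.946·0.816569 = 1.58904 g/L.

1.589 g/L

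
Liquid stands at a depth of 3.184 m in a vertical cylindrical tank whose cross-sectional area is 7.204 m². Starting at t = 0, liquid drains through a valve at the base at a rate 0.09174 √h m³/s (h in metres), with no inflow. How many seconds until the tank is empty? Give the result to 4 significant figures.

280.2 s

A dh/dt = −Q_out = −0.09174 √h.
This is separable: 2 d(√h)/dt = −0.09174/A, so √h = √h₀ − (0.09174/(2A)) t.
Tank is empty when √h = 0: t_empty = 2A√h₀/0.09174.
t_empty = 2·7.204·√3.184/0.09174 = 14.4080·1.78438/0.09174 = 280.241 s.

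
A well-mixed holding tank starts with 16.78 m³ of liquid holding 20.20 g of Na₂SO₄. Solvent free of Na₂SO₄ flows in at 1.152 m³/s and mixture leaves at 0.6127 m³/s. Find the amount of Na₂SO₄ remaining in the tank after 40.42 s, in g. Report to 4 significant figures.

Total volume: dV/dt = Q_in − Q_out = 0.539300 m³/s, so V(t) = 16.78 + 0.539300 t and V(40.42) = 38.5785 m³.
No Na₂SO₄ enters, so dm/dt = −Q_out · (m/V).
Separate: dm/m = −Q_out dt/V(t) ⇒ ln(m/m₀) = −(Q_out/(Q_in−Q_out)) ln(V/V₀).
m = m₀ (V₀/V)^(Q_out/(Q_in−Q_out)) = 20.20 × (16.78/38.5785)^(1.13610) = 7.84494 g.

7.845 g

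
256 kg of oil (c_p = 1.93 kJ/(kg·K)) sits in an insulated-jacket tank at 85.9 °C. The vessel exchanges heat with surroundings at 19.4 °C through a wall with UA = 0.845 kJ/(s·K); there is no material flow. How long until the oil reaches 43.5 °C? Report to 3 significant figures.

593 s

Unsteady energy balance on the tank contents: M c_p dT/dt = −UA(T − T_amb).
τ = M c_p/UA = 584.71 s; T_ss = T_amb = 19.400 °C.
T(t) = T_ss + (T₀ − T_ss)e^(−t/τ); set T = 43.5:
t = −τ ln[(T − T_ss)/(T₀ − T_ss)] = −584.71 · ln(0.36241) = 593.47 s.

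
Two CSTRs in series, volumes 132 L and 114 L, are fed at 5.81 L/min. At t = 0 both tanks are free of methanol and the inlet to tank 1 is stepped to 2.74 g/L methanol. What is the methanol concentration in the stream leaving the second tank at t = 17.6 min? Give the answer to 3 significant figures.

Each tank obeys Vᵢ dCᵢ/dt = Q(Cᵢ₋₁ − Cᵢ), so τᵢ = Vᵢ/Q.
τ₁ = 132/5.81 = 22.719 min; τ₂ = 114/5.81 = 19.621 min.
Solving the cascade with C₁(0)=C₂(0)=0 gives C₂(t) = C_in[1 − (τ₁ e^(−t/τ₁) − τ₂ e^(−t/τ₂))/(τ₁ − τ₂)].
At t = 17.6: e^(−t/τ₁) = 0.46086, e^(−t/τ₂) = 0.40780.
C₂ = 2.74·[1 − (22.719·0.46086 − 19.621·0.40780)/(3.0981)] = 2.74·0.20310 = 0.55650 g/L.

0.556 g/L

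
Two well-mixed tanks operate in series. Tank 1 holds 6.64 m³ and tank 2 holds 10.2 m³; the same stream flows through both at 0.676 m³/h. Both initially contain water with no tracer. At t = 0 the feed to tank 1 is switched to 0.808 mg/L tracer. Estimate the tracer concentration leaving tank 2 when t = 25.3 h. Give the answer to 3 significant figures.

0.490 mg/L

Species balance on tank i: dCᵢ/dt = (Cᵢ₋₁ − Cᵢ)/τᵢ with τᵢ = Vᵢ/Q.
τ₁ = 6.64/0.676 = 9.8225 h; τ₂ = 10.2/0.676 = 15.089 h.
Solving the cascade with C₁(0)=C₂(0)=0 gives C₂(t) = C_in[1 − (τ₁ e^(−t/τ₁) − τ₂ e^(−t/τ₂))/(τ₁ − τ₂)].
At t = 25.3: e^(−t/τ₁) = 0.076099, e^(−t/τ₂) = 0.18698.
C₂ = 0.808·[1 − (9.8225·0.076099 − 15.089·0.18698)/(-5.2663)] = 0.808·0.60620 = 0.48981 mg/L.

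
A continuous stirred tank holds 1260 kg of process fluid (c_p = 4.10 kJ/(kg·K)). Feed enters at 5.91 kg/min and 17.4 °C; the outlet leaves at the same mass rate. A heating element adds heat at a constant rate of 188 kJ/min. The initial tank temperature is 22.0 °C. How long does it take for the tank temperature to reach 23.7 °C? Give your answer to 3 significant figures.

Unsteady energy balance on the tank contents: M c_p dT/dt = ṁ c_p (T_in − T) + 188.
τ = M/ṁ = 213.20 min; T_ss = T_in + Q̇/(ṁ c_p) = 25.159 °C.
T(t) = T_ss + (T₀ − T_ss) e^(−t/τ). Set T = 23.7:
e^(−t/τ) = (23.7 − 25.159)/(22.0 − 25.159) = 0.46180
t = −213.20 · ln(0.46180) = 164.72 min.

165 min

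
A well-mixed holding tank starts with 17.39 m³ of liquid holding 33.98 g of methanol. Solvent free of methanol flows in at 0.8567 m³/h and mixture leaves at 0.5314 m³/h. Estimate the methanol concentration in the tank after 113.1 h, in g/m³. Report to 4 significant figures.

Let m(t) be the amount of methanol. Volume: V(t) = V₀ + (Q_in − Q_out) t = 17.39 + 0.325300 t; V(113.1) = 54.1814 m³.
Species balance (pure solvent in): dm/dt = −Q_out · m/V(t).
Separate: dm/m = −Q_out dt/V(t) ⇒ ln(m/m₀) = −(Q_out/(Q_in−Q_out)) ln(V/V₀).
m = m₀ (V₀/V)^(Q_out/(Q_in−Q_out)) = 33.98 × (17.39/54.1814)^(1.63357) = 5.30853 g.
C = m/V = 5.30853/54.1814 = 0.0979769 g/m³.

0.09798 g/m³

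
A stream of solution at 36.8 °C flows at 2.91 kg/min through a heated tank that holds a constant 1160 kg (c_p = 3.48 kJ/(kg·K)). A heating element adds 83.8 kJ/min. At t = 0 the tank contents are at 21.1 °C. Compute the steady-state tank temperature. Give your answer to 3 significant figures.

M c_p dT/dt = ṁ c_p (T_in − T) + Q̇.
At steady state dT/dt = 0 ⇒ T_ss = T_in + Q̇/(ṁ c_p) = 36.8 + 83.8/(2.91·3.48) = 45.075 °C.

45.1 °C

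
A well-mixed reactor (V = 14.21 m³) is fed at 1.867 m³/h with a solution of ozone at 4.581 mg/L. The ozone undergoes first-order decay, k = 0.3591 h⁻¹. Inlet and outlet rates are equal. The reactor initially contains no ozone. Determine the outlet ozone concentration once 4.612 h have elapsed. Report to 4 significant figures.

1.099 mg/L

Species balance: V dC/dt = Q C_in − Q C − k V C.
dC/dt = (Q/V) C_in − (Q/V + k) C; effective rate a = Q/V + k = 0.131386 + 0.3591 = 0.490486 h⁻¹.
C_ss = Q C_in/(Q + kV) = 1.22711 mg/L; C(t) = C_ss + (C₀ − C_ss) e^(−a t).
C(4.612) = 1.22711 + (-1.22711)·e^(−0.490486·4.612) = 1.22711 + (-1.22711)·0.104129 = 1.09933 mg/L.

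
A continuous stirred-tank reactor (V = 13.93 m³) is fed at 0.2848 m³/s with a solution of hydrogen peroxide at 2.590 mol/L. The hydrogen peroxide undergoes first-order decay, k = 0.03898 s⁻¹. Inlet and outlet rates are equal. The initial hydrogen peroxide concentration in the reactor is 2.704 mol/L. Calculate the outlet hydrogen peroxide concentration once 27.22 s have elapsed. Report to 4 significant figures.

1.251 mol/L

V dC/dt = Q(C_in − C) − k V C.
This is linear with rate a = Q/V + k = 0.0594251 s⁻¹.
C_ss = Q C_in/(Q + kV) = 0.891084 mol/L; C(t) = C_ss + (C₀ − C_ss) e^(−a t).
C(27.22) = 0.891084 + (1.81292)·e^(−0.0594251·27.22) = 0.891084 + (1.81292)·0.198384 = 1.25074 mol/L.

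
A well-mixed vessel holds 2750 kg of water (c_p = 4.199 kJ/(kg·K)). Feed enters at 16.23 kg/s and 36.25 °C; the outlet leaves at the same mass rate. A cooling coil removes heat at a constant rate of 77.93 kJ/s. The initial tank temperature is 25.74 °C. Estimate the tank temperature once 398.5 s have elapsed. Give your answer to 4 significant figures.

34.21 °C

M c_p dT/dt = ṁ c_p (T_in − T) − Q̇.
Rearrange: dT/dt = (T_ss − T)/τ with τ = M/ṁ = 169.439 s and T_ss = T_in − Q̇/(ṁ c_p) = 35.1065 °C.
This is linear first-order; T(t) = T_ss + (T₀ − T_ss) e^(−t/τ).
T(398.5) = 35.1065 + (-9.36649)·e^(−398.5/169.439) = 35.1065 + (-9.36649)·0.0951906 = 34.2149 °C.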